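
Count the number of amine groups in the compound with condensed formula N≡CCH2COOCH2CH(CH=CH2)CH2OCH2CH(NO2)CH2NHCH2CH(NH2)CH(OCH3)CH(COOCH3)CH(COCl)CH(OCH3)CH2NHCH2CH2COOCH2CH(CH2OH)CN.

Taking each segment in turn:
  N≡C: N≡C–: carbon triple-bonded to nitrogen → nitrile.
  CH2COOCH2: –C(=O)–O–C with C on the carbonyl side → ester.
  CH(CH=CH2): pendant –CH=CH2: C=C double bond → alkene.
  CH2OCH2: C–O–C with sp³ carbons on both sides and no adjacent C=O → ether.
  CH(NO2): –NO2 on an sp³ carbon → nitro (the N=O is not a carbonyl).
  CH2NHCH2: C–N–C with sp³ carbons and no adjacent C=O → amine (secondary).
  CH(NH2): –NH2 on an sp³ carbon with no adjacent C=O → amine.
  CH(OCH3): pendant –OCH3: C–O–C with sp³ C, no adjacent C=O → ether.
  CH(COOCH3): pendant –COOCH3: carbonyl C bonded to C and –OCH3 → ester.
  CH(COCl): pendant –C(=O)X: carbonyl C bonded to C and halogen → acyl halide.
  CH(OCH3): pendant –OCH3: C–O–C with sp³ C, no adjacent C=O → ether.
  CH2NHCH2: C–N–C with sp³ carbons and no adjacent C=O → amine (secondary).
  CH2COOCH2: –C(=O)–O–C with C on the carbonyl side → ester.
  CH(CH2OH): pendant –CH2OH on an sp³ backbone C → alcohol.
  CN: –C≡N: carbon triple-bonded to nitrogen → nitrile.
Amine appears at: CH2NHCH2, CH(NH2), CH2NHCH2 → 3.

3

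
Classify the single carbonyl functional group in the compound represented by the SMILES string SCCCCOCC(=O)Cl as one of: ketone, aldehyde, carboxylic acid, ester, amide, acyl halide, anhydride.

The carbonyl is in the COCl segment: –C(=O)Cl: carbonyl C bonded to C and to a halogen → acyl halide (not alkyl halide).

acyl halide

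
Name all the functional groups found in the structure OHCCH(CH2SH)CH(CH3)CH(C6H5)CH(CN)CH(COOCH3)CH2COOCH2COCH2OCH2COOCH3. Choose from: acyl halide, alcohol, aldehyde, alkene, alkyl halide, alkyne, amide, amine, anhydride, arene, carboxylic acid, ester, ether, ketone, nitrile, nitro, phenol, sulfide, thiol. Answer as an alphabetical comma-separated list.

Taking each segment in turn:
  OHC: terminal –CHO: carbonyl C bonded to H and C → aldehyde.
  CH(CH2SH): pendant –CH2SH → thiol.
  CH(C6H5): pendant –C6H5: benzene ring → arene.
  CH(CN): pendant –C≡N: nitrile.
  CH(COOCH3): pendant –COOCH3: carbonyl C bonded to C and –OCH3 → ester.
  CH2COOCH2: –C(=O)–O–C with C on the carbonyl side → ester.
  CO: –C(=O)– with carbon on both sides → ketone.
  CH2OCH2: C–O–C with sp³ carbons on both sides and no adjacent C=O → ether.
  COOCH3: –C(=O)OCH3: carbonyl C bonded to C and to –OCH3 → ester (not ketone + ether).

aldehyde, arene, ester, ether, ketone, nitrile, thiol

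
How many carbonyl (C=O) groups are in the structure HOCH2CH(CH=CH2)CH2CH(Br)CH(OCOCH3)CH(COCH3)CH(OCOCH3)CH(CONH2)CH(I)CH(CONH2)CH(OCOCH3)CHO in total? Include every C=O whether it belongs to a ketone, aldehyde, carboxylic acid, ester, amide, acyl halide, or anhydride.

CH(OCOCH3): ester, 1 C=O (running total 1).
CH(COCH3): ketone, 1 C=O (running total 2).
CH(OCOCH3): ester, 1 C=O (running total 3).
CH(CONH2): amide, 1 C=O (running total 4).
CH(CONH2): amide, 1 C=O (running total 5).
CH(OCOCH3): ester, 1 C=O (running total 6).
CHO: aldehyde, 1 C=O (running total 7).

7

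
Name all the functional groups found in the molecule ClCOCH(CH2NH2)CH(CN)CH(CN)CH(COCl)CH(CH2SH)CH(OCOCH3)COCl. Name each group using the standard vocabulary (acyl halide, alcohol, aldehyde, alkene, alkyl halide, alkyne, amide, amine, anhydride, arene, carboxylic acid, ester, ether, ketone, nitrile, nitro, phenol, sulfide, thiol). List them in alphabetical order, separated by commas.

acyl halide, amine, ester, nitrile, thiol

Working along the chain:
  ClCO: –C(=O)Cl: carbonyl C bonded to C and to a halogen → acyl halide (not alkyl halide).
  CH(CH2NH2): pendant –CH2NH2: N on sp³ C, no adjacent C=O → amine.
  CH(CN): pendant –C≡N: nitrile.
  CH(CN): pendant –C≡N: nitrile.
  CH(COCl): pendant –C(=O)X: carbonyl C bonded to C and halogen → acyl halide.
  CH(CH2SH): pendant –CH2SH → thiol.
  CH(OCOCH3): pendant –OC(=O)CH3: an acyloxy group → ester.
  COCl: –C(=O)Cl: carbonyl C bonded to C and to a halogen → acyl halide (not alkyl halide).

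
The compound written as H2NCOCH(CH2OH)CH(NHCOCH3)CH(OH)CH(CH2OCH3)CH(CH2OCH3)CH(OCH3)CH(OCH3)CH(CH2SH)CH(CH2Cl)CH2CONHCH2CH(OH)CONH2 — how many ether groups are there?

Reading the structure from left to right:
  H2NCO: –C(=O)NH2: carbonyl C bonded to C and to N → amide (the N is not a separate amine).
  CH(CH2OH): pendant –CH2OH on an sp³ backbone C → alcohol.
  CH(NHCOCH3): pendant –NHC(=O)CH3: N bonded to a carbonyl → amide (not amine).
  CH(OH): –OH on an sp³ carbon → alcohol (secondary).
  CH(CH2OCH3): pendant –CH2OCH3: C–O–C linkage → ether.
  CH(CH2OCH3): pendant –CH2OCH3: C–O–C linkage → ether.
  CH(OCH3): pendant –OCH3: C–O–C with sp³ C, no adjacent C=O → ether.
  CH(OCH3): pendant –OCH3: C–O–C with sp³ C, no adjacent C=O → ether.
  CH(CH2SH): pendant –CH2SH → thiol.
  CH(CH2Cl): pendant –CH2X: halogen on sp³ carbon → alkyl halide.
  CH2CONHCH2: –C(=O)–N– linkage → amide (the N is not an amine).
  CH(OH): –OH on an sp³ carbon → alcohol (secondary).
  CONH2: –C(=O)NH2: carbonyl C bonded to C and to N → amide (the N is not a separate amine).
Ether appears at: CH(CH2OCH3), CH(CH2OCH3), CH(OCH3), CH(OCH3) → 4.

4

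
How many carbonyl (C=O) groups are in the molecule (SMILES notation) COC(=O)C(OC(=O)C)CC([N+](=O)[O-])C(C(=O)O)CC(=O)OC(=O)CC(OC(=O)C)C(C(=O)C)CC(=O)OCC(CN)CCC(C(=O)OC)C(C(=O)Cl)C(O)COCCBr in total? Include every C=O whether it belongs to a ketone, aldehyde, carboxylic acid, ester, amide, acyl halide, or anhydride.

CH3OOC: ester, 1 C=O (running total 1).
CH(OCOCH3): ester, 1 C=O (running total 2).
CH(COOH): carboxylic acid, 1 C=O (running total 3).
CH2CO-O-COCH2: anhydride, 2 C=O (running total 5).
CH(OCOCH3): ester, 1 C=O (running total 6).
CH(COCH3): ketone, 1 C=O (running total 7).
CH2COOCH2: ester, 1 C=O (running total 8).
CH(COOCH3): ester, 1 C=O (running total 9).
CH(COCl): acyl halide, 1 C=O (running total 10).

10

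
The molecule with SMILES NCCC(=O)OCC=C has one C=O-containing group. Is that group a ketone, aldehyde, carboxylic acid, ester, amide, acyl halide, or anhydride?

ester

The carbonyl is in the CH2COOCH2 segment: –C(=O)–O–C with C on the carbonyl side → ester.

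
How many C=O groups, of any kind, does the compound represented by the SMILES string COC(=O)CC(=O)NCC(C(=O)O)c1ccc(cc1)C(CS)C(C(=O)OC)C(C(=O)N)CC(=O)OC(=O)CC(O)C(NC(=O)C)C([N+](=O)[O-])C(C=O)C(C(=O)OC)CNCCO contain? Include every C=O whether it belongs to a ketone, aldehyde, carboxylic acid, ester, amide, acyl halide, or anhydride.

10

CH3OOC: ester, 1 C=O (running total 1).
CH2CONHCH2: amide, 1 C=O (running total 2).
CH(COOH): carboxylic acid, 1 C=O (running total 3).
CH(COOCH3): ester, 1 C=O (running total 4).
CH(CONH2): amide, 1 C=O (running total 5).
CH2CO-O-COCH2: anhydride, 2 C=O (running total 7).
CH(NHCOCH3): amide, 1 C=O (running total 8).
CH(CHO): aldehyde, 1 C=O (running total 9).
CH(COOCH3): ester, 1 C=O (running total 10).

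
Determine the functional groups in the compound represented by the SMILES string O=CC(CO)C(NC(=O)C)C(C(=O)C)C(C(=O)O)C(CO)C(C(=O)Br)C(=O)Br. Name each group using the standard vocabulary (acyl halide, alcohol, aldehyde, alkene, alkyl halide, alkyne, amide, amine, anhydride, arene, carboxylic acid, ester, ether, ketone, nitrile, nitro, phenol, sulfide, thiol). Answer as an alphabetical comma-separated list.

terminal –CHO: carbonyl C bonded to H and C → aldehyde.
pendant –CH2OH on an sp³ backbone C → alcohol.
pendant –NHC(=O)CH3: N bonded to a carbonyl → amide (not amine).
pendant –COCH3: carbonyl C bonded to two carbons → ketone.
pendant –COOH: carbonyl C bonded to C and –OH → carboxylic acid.
pendant –CH2OH on an sp³ backbone C → alcohol.
pendant –C(=O)X: carbonyl C bonded to C and halogen → acyl halide.
–C(=O)Br: carbonyl C bonded to C and to a halogen → acyl halide (not alkyl halide).

acyl halide, alcohol, aldehyde, amide, carboxylic acid, ketone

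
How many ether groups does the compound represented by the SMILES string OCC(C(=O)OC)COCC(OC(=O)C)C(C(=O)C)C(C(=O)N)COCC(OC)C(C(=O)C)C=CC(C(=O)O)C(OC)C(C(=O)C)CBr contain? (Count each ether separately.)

Working along the chain:
  HOCH2: HO– on an sp³ carbon → alcohol.
  CH(COOCH3): pendant –COOCH3: carbonyl C bonded to C and –OCH3 → ester.
  CH2OCH2: C–O–C with sp³ carbons on both sides and no adjacent C=O → ether.
  CH(OCOCH3): pendant –OC(=O)CH3: an acyloxy group → ester.
  CH(COCH3): pendant –COCH3: carbonyl C bonded to two carbons → ketone.
  CH(CONH2): pendant –CONH2: carbonyl C bonded to C and N → amide.
  CH2OCH2: C–O–C with sp³ carbons on both sides and no adjacent C=O → ether.
  CH(OCH3): pendant –OCH3: C–O–C with sp³ C, no adjacent C=O → ether.
  CH(COCH3): pendant –COCH3: carbonyl C bonded to two carbons → ketone.
  CH=CH: C=C double bond → alkene.
  CH(COOH): pendant –COOH: carbonyl C bonded to C and –OH → carboxylic acid.
  CH(OCH3): pendant –OCH3: C–O–C with sp³ C, no adjacent C=O → ether.
  CH(COCH3): pendant –COCH3: carbonyl C bonded to two carbons → ketone.
  CH2Br: halogen on an sp³ carbon → alkyl halide.
Ether appears at: CH2OCH2, CH2OCH2, CH(OCH3), CH(OCH3) → 4.

4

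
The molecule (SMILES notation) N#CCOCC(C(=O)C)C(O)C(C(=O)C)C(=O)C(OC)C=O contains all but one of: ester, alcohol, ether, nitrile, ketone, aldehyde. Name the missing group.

ester

ketone: present (CH(COCH3) — pendant –COCH3: carbonyl C bonded to two carbons → ketone).
nitrile: present (N≡C — N≡C–: carbon triple-bonded to nitrogen → nitrile).
aldehyde: present (CHO — terminal –CHO: carbonyl C bonded to H and C → aldehyde).
alcohol: present (CH(OH) — –OH on an sp³ carbon → alcohol (secondary)).
ether: present (CH2OCH2 — C–O–C with sp³ carbons on both sides and no adjacent C=O → ether).
ester: no segment matches this pattern.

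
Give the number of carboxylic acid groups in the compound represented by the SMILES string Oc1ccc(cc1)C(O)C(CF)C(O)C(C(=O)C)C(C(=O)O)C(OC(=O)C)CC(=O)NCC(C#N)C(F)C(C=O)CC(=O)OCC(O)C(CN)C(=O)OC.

1

–OH attached directly to an aromatic ring → phenol (not alcohol); the ring itself is an arene.
–OH on an sp³ carbon → alcohol (secondary).
pendant –CH2X: halogen on sp³ carbon → alkyl halide.
–OH on an sp³ carbon → alcohol (secondary).
pendant –COCH3: carbonyl C bonded to two carbons → ketone.
pendant –COOH: carbonyl C bonded to C and –OH → carboxylic acid.
pendant –OC(=O)CH3: an acyloxy group → ester.
–C(=O)–N– linkage → amide (the N is not an amine).
pendant –C≡N: nitrile.
halogen on an sp³ carbon → alkyl halide.
pendant –CHO: carbonyl C bonded to C and H → aldehyde.
–C(=O)–O–C with C on the carbonyl side → ester.
–OH on an sp³ carbon → alcohol (secondary).
pendant –CH2NH2: N on sp³ C, no adjacent C=O → amine.
–C(=O)OCH3: carbonyl C bonded to C and to –OCH3 → ester (not ketone + ether).
Carboxylic acid appears at: CH(COOH) → 1.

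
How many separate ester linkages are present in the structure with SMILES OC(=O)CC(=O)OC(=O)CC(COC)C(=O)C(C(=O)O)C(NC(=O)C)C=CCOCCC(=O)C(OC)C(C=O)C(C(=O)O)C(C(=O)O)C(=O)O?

0

–COOH: carbonyl C bonded to –OH and C → carboxylic acid (the –OH is not a separate alcohol).
two acyl groups sharing one oxygen, –C(=O)–O–C(=O)– → anhydride.
pendant –CH2OCH3: C–O–C linkage → ether.
–C(=O)– with carbon on both sides → ketone.
pendant –COOH: carbonyl C bonded to C and –OH → carboxylic acid.
pendant –NHC(=O)CH3: N bonded to a carbonyl → amide (not amine).
C=C double bond → alkene.
C–O–C with sp³ carbons on both sides and no adjacent C=O → ether.
–C(=O)– with carbon on both sides → ketone.
pendant –OCH3: C–O–C with sp³ C, no adjacent C=O → ether.
pendant –CHO: carbonyl C bonded to C and H → aldehyde.
pendant –COOH: carbonyl C bonded to C and –OH → carboxylic acid.
pendant –COOH: carbonyl C bonded to C and –OH → carboxylic acid.
–COOH: carbonyl C bonded to –OH and C → carboxylic acid (the –OH is not a separate alcohol).
No segment is a ester: HOOC is carboxylic acid, not ester; CH2CO-O-COCH2 is anhydride, not ester; CH(CH2OCH3) is ether, not ester. → 0.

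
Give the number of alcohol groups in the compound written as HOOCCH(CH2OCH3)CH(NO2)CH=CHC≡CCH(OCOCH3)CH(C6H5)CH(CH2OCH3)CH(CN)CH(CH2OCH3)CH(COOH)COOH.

0

–COOH: carbonyl C bonded to –OH and C → carboxylic acid (the –OH is not a separate alcohol).
pendant –CH2OCH3: C–O–C linkage → ether.
–NO2 on an sp³ carbon → nitro (the N=O is not a carbonyl).
C=C double bond → alkene.
C≡C triple bond → alkyne.
pendant –OC(=O)CH3: an acyloxy group → ester.
pendant –C6H5: benzene ring → arene.
pendant –CH2OCH3: C–O–C linkage → ether.
pendant –C≡N: nitrile.
pendant –CH2OCH3: C–O–C linkage → ether.
pendant –COOH: carbonyl C bonded to C and –OH → carboxylic acid.
–COOH: carbonyl C bonded to –OH and C → carboxylic acid (the –OH is not a separate alcohol).
No segment is a alcohol: HOOC is carboxylic acid, not alcohol; CH(CH2OCH3) is ether, not alcohol; CH(CH2OCH3) is ether, not alcohol. → 0.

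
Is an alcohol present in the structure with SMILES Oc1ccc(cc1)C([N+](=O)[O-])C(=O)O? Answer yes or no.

no

Reading the structure from left to right:
  HOC6H4: –OH attached directly to an aromatic ring → phenol (not alcohol); the ring itself is an arene.
  CH(NO2): –NO2 on an sp³ carbon → nitro (the N=O is not a carbonyl).
  COOH: –COOH: carbonyl C bonded to –OH and C → carboxylic acid (the –OH is not a separate alcohol).
In COOH, the –OH sits on a carbonyl carbon, making it part of a carboxylic acid, not an alcohol. In HOC6H4, the –OH is on an aromatic ring carbon; that is a phenol, not an alcohol.
The groups actually present are: arene, carboxylic acid, nitro, phenol.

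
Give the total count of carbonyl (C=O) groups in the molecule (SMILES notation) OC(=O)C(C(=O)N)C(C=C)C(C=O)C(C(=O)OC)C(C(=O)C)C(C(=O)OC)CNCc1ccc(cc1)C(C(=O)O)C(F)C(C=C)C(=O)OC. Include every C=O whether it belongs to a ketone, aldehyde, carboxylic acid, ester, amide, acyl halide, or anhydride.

8

HOOC: carboxylic acid, 1 C=O (running total 1).
CH(CONH2): amide, 1 C=O (running total 2).
CH(CHO): aldehyde, 1 C=O (running total 3).
CH(COOCH3): ester, 1 C=O (running total 4).
CH(COCH3): ketone, 1 C=O (running total 5).
CH(COOCH3): ester, 1 C=O (running total 6).
CH(COOH): carboxylic acid, 1 C=O (running total 7).
COOCH3: ester, 1 C=O (running total 8).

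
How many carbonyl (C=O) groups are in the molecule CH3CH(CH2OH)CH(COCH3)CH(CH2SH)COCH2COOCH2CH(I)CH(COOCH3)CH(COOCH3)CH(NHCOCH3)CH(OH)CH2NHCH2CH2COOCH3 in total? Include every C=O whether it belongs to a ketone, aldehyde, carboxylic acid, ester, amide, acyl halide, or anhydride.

7

CH(COCH3): ketone, 1 C=O (running total 1).
CO: ketone, 1 C=O (running total 2).
CH2COOCH2: ester, 1 C=O (running total 3).
CH(COOCH3): ester, 1 C=O (running total 4).
CH(COOCH3): ester, 1 C=O (running total 5).
CH(NHCOCH3): amide, 1 C=O (running total 6).
COOCH3: ester, 1 C=O (running total 7).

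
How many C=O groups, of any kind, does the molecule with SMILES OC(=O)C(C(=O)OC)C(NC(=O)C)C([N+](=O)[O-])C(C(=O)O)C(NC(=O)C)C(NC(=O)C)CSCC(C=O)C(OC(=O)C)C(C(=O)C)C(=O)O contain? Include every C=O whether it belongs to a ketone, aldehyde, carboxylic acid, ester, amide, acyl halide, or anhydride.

10

HOOC: carboxylic acid, 1 C=O (running total 1).
CH(COOCH3): ester, 1 C=O (running total 2).
CH(NHCOCH3): amide, 1 C=O (running total 3).
CH(COOH): carboxylic acid, 1 C=O (running total 4).
CH(NHCOCH3): amide, 1 C=O (running total 5).
CH(NHCOCH3): amide, 1 C=O (running total 6).
CH(CHO): aldehyde, 1 C=O (running total 7).
CH(OCOCH3): ester, 1 C=O (running total 8).
CH(COCH3): ketone, 1 C=O (running total 9).
COOH: carboxylic acid, 1 C=O (running total 10).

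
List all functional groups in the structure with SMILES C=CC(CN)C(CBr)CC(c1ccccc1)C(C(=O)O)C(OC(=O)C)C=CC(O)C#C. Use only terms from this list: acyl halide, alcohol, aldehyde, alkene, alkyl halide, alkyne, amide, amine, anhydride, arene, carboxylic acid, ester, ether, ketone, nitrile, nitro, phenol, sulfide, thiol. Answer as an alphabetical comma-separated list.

alcohol, alkene, alkyl halide, alkyne, amine, arene, carboxylic acid, ester

Working along the chain:
  CH2=CH: C=C double bond → alkene.
  CH(CH2NH2): pendant –CH2NH2: N on sp³ C, no adjacent C=O → amine.
  CH(CH2Br): pendant –CH2X: halogen on sp³ carbon → alkyl halide.
  CH(C6H5): pendant –C6H5: benzene ring → arene.
  CH(COOH): pendant –COOH: carbonyl C bonded to C and –OH → carboxylic acid.
  CH(OCOCH3): pendant –OC(=O)CH3: an acyloxy group → ester.
  CH=CH: C=C double bond → alkene.
  CH(OH): –OH on an sp³ carbon → alcohol (secondary).
  C≡CH: C≡C triple bond → alkyne.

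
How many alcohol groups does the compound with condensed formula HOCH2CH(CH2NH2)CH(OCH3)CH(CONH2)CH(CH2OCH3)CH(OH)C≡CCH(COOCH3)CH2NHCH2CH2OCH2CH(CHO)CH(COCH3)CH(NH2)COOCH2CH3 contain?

2

Taking each segment in turn:
  HOCH2: HO– on an sp³ carbon → alcohol.
  CH(CH2NH2): pendant –CH2NH2: N on sp³ C, no adjacent C=O → amine.
  CH(OCH3): pendant –OCH3: C–O–C with sp³ C, no adjacent C=O → ether.
  CH(CONH2): pendant –CONH2: carbonyl C bonded to C and N → amide.
  CH(CH2OCH3): pendant –CH2OCH3: C–O–C linkage → ether.
  CH(OH): –OH on an sp³ carbon → alcohol (secondary).
  C≡C: C≡C triple bond → alkyne.
  CH(COOCH3): pendant –COOCH3: carbonyl C bonded to C and –OCH3 → ester.
  CH2NHCH2: C–N–C with sp³ carbons and no adjacent C=O → amine (secondary).
  CH2OCH2: C–O–C with sp³ carbons on both sides and no adjacent C=O → ether.
  CH(CHO): pendant –CHO: carbonyl C bonded to C and H → aldehyde.
  CH(COCH3): pendant –COCH3: carbonyl C bonded to two carbons → ketone.
  CH(NH2): –NH2 on an sp³ carbon with no adjacent C=O → amine.
  COOCH2CH3: –C(=O)OCH2CH3: carbonyl C bonded to C and to –OEt → ester.
Alcohol appears at: HOCH2, CH(OH) → 2.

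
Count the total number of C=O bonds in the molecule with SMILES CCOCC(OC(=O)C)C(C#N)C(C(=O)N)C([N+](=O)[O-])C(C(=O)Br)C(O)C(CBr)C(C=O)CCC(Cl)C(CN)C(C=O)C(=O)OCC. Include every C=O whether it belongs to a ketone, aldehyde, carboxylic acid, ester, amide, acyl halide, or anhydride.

6

CH(OCOCH3): ester, 1 C=O (running total 1).
CH(CONH2): amide, 1 C=O (running total 2).
CH(COBr): acyl halide, 1 C=O (running total 3).
CH(CHO): aldehyde, 1 C=O (running total 4).
CH(CHO): aldehyde, 1 C=O (running total 5).
COOCH2CH3: ester, 1 C=O (running total 6).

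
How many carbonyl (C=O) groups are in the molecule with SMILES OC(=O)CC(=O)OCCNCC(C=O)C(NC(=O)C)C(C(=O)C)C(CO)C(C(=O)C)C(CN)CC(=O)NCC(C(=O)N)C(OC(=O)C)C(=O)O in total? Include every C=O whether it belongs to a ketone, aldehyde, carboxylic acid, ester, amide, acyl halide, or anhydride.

HOOC: carboxylic acid, 1 C=O (running total 1).
CH2COOCH2: ester, 1 C=O (running total 2).
CH(CHO): aldehyde, 1 C=O (running total 3).
CH(NHCOCH3): amide, 1 C=O (running total 4).
CH(COCH3): ketone, 1 C=O (running total 5).
CH(COCH3): ketone, 1 C=O (running total 6).
CH2CONHCH2: amide, 1 C=O (running total 7).
CH(CONH2): amide, 1 C=O (running total 8).
CH(OCOCH3): ester, 1 C=O (running total 9).
COOH: carboxylic acid, 1 C=O (running total 10).

10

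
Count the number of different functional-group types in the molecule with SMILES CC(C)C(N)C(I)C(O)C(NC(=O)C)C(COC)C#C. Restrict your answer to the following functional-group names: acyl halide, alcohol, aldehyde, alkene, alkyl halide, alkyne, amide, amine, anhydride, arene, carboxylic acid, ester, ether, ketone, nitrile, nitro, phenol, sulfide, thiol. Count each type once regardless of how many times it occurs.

–NH2 on an sp³ carbon with no adjacent C=O → amine.
halogen on an sp³ carbon → alkyl halide.
–OH on an sp³ carbon → alcohol (secondary).
pendant –NHC(=O)CH3: N bonded to a carbonyl → amide (not amine).
pendant –CH2OCH3: C–O–C linkage → ether.
C≡C triple bond → alkyne.
Distinct types present: alcohol, alkyl halide, alkyne, amide, amine, ether.

6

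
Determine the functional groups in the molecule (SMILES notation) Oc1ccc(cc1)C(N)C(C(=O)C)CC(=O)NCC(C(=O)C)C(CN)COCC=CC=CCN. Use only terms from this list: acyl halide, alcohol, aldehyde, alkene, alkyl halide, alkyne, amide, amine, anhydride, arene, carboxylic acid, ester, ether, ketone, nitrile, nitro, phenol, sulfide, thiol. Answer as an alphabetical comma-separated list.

Working along the chain:
  HOC6H4: –OH attached directly to an aromatic ring → phenol (not alcohol); the ring itself is an arene.
  CH(NH2): –NH2 on an sp³ carbon with no adjacent C=O → amine.
  CH(COCH3): pendant –COCH3: carbonyl C bonded to two carbons → ketone.
  CH2CONHCH2: –C(=O)–N– linkage → amide (the N is not an amine).
  CH(COCH3): pendant –COCH3: carbonyl C bonded to two carbons → ketone.
  CH(CH2NH2): pendant –CH2NH2: N on sp³ C, no adjacent C=O → amine.
  CH2OCH2: C–O–C with sp³ carbons on both sides and no adjacent C=O → ether.
  CH=CH: C=C double bond → alkene.
  CH=CH: C=C double bond → alkene.
  CH2NH2: –NH2 on an sp³ carbon with no adjacent C=O → amine.

alkene, amide, amine, arene, ether, ketone, phenol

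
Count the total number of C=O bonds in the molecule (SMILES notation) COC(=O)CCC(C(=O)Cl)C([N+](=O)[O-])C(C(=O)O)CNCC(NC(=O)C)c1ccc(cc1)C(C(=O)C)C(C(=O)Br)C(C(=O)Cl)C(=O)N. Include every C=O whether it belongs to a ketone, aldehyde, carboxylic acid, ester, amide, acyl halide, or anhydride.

8

CH3OOC: ester, 1 C=O (running total 1).
CH(COCl): acyl halide, 1 C=O (running total 2).
CH(COOH): carboxylic acid, 1 C=O (running total 3).
CH(NHCOCH3): amide, 1 C=O (running total 4).
CH(COCH3): ketone, 1 C=O (running total 5).
CH(COBr): acyl halide, 1 C=O (running total 6).
CH(COCl): acyl halide, 1 C=O (running total 7).
CONH2: amide, 1 C=O (running total 8).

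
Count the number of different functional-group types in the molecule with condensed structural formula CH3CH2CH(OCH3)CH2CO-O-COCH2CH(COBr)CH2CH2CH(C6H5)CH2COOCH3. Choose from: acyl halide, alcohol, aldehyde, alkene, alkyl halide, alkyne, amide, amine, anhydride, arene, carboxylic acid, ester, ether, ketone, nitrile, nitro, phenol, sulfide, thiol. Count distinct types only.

5

pendant –OCH3: C–O–C with sp³ C, no adjacent C=O → ether.
two acyl groups sharing one oxygen, –C(=O)–O–C(=O)– → anhydride.
pendant –C(=O)X: carbonyl C bonded to C and halogen → acyl halide.
pendant –C6H5: benzene ring → arene.
–C(=O)OCH3: carbonyl C bonded to C and to –OCH3 → ester (not ketone + ether).
Distinct types present: acyl halide, anhydride, arene, ester, ether.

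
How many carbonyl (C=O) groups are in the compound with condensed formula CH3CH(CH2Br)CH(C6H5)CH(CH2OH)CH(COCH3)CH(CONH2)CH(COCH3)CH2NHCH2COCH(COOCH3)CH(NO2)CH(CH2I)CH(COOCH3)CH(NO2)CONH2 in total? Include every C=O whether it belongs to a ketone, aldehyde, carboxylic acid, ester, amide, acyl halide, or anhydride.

CH(COCH3): ketone, 1 C=O (running total 1).
CH(CONH2): amide, 1 C=O (running total 2).
CH(COCH3): ketone, 1 C=O (running total 3).
CO: ketone, 1 C=O (running total 4).
CH(COOCH3): ester, 1 C=O (running total 5).
CH(COOCH3): ester, 1 C=O (running total 6).
CONH2: amide, 1 C=O (running total 7).

7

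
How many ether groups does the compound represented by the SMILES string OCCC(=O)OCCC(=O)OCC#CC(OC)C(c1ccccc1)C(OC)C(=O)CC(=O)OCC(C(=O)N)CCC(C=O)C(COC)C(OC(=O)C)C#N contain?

HO– on an sp³ carbon → alcohol.
–C(=O)–O–C with C on the carbonyl side → ester.
–C(=O)–O–C with C on the carbonyl side → ester.
C≡C triple bond → alkyne.
pendant –OCH3: C–O–C with sp³ C, no adjacent C=O → ether.
pendant –C6H5: benzene ring → arene.
pendant –OCH3: C–O–C with sp³ C, no adjacent C=O → ether.
–C(=O)– with carbon on both sides → ketone.
–C(=O)–O–C with C on the carbonyl side → ester.
pendant –CONH2: carbonyl C bonded to C and N → amide.
pendant –CHO: carbonyl C bonded to C and H → aldehyde.
pendant –CH2OCH3: C–O–C linkage → ether.
pendant –OC(=O)CH3: an acyloxy group → ester.
–C≡N: carbon triple-bonded to nitrogen → nitrile.
Ether appears at: CH(OCH3), CH(OCH3), CH(CH2OCH3) → 3.

3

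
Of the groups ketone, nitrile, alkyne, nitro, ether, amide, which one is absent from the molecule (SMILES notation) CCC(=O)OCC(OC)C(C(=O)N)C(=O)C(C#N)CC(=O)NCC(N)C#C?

nitro

alkyne: present (C≡CH — C≡C triple bond → alkyne).
amide: present (CH(CONH2) — pendant –CONH2: carbonyl C bonded to C and N → amide).
ketone: present (CO — –C(=O)– with carbon on both sides → ketone).
nitrile: present (CH(CN) — pendant –C≡N: nitrile).
ether: present (CH(OCH3) — pendant –OCH3: C–O–C with sp³ C, no adjacent C=O → ether).
nitro: no segment matches this pattern.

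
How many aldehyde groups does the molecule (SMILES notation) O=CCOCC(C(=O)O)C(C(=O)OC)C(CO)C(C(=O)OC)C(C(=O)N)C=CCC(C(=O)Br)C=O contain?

terminal –CHO: carbonyl C bonded to H and C → aldehyde.
C–O–C with sp³ carbons on both sides and no adjacent C=O → ether.
pendant –COOH: carbonyl C bonded to C and –OH → carboxylic acid.
pendant –COOCH3: carbonyl C bonded to C and –OCH3 → ester.
pendant –CH2OH on an sp³ backbone C → alcohol.
pendant –COOCH3: carbonyl C bonded to C and –OCH3 → ester.
pendant –CONH2: carbonyl C bonded to C and N → amide.
C=C double bond → alkene.
pendant –C(=O)X: carbonyl C bonded to C and halogen → acyl halide.
terminal –CHO: carbonyl C bonded to H and C → aldehyde.
Aldehyde appears at: OHC, CHO → 2.

2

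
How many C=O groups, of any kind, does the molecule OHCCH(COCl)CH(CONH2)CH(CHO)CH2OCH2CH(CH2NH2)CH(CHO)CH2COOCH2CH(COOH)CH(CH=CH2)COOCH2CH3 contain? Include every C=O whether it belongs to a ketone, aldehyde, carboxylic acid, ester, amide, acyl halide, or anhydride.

8

OHC: aldehyde, 1 C=O (running total 1).
CH(COCl): acyl halide, 1 C=O (running total 2).
CH(CONH2): amide, 1 C=O (running total 3).
CH(CHO): aldehyde, 1 C=O (running total 4).
CH(CHO): aldehyde, 1 C=O (running total 5).
CH2COOCH2: ester, 1 C=O (running total 6).
CH(COOH): carboxylic acid, 1 C=O (running total 7).
COOCH2CH3: ester, 1 C=O (running total 8).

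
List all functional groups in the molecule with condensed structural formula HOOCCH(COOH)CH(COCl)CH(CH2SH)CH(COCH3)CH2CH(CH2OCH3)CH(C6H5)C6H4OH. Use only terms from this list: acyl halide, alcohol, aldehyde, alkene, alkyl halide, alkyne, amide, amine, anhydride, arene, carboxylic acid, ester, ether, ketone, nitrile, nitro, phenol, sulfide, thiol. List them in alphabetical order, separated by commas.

acyl halide, arene, carboxylic acid, ether, ketone, phenol, thiol

–COOH: carbonyl C bonded to –OH and C → carboxylic acid (the –OH is not a separate alcohol).
pendant –COOH: carbonyl C bonded to C and –OH → carboxylic acid.
pendant –C(=O)X: carbonyl C bonded to C and halogen → acyl halide.
pendant –CH2SH → thiol.
pendant –COCH3: carbonyl C bonded to two carbons → ketone.
pendant –CH2OCH3: C–O–C linkage → ether.
pendant –C6H5: benzene ring → arene.
–OH attached directly to an aromatic ring → phenol (not alcohol); the ring itself is an arene.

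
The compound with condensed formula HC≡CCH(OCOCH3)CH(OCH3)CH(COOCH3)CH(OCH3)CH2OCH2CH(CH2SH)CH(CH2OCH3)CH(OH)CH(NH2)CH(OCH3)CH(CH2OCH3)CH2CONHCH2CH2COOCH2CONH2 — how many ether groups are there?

C≡C triple bond → alkyne.
pendant –OC(=O)CH3: an acyloxy group → ester.
pendant –OCH3: C–O–C with sp³ C, no adjacent C=O → ether.
pendant –COOCH3: carbonyl C bonded to C and –OCH3 → ester.
pendant –OCH3: C–O–C with sp³ C, no adjacent C=O → ether.
C–O–C with sp³ carbons on both sides and no adjacent C=O → ether.
pendant –CH2SH → thiol.
pendant –CH2OCH3: C–O–C linkage → ether.
–OH on an sp³ carbon → alcohol (secondary).
–NH2 on an sp³ carbon with no adjacent C=O → amine.
pendant –OCH3: C–O–C with sp³ C, no adjacent C=O → ether.
pendant –CH2OCH3: C–O–C linkage → ether.
–C(=O)–N– linkage → amide (the N is not an amine).
–C(=O)–O–C with C on the carbonyl side → ester.
–C(=O)NH2: carbonyl C bonded to C and to N → amide (the N is not a separate amine).
Ether appears at: CH(OCH3), CH(OCH3), CH2OCH2, CH(CH2OCH3), CH(OCH3), CH(CH2OCH3) → 6.

6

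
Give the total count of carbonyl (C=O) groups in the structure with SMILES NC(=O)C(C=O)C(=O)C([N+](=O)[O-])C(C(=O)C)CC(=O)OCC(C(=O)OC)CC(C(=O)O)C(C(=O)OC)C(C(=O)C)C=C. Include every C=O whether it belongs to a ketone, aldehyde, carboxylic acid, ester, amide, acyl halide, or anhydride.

9

H2NCO: amide, 1 C=O (running total 1).
CH(CHO): aldehyde, 1 C=O (running total 2).
CO: ketone, 1 C=O (running total 3).
CH(COCH3): ketone, 1 C=O (running total 4).
CH2COOCH2: ester, 1 C=O (running total 5).
CH(COOCH3): ester, 1 C=O (running total 6).
CH(COOH): carboxylic acid, 1 C=O (running total 7).
CH(COOCH3): ester, 1 C=O (running total 8).
CH(COCH3): ketone, 1 C=O (running total 9).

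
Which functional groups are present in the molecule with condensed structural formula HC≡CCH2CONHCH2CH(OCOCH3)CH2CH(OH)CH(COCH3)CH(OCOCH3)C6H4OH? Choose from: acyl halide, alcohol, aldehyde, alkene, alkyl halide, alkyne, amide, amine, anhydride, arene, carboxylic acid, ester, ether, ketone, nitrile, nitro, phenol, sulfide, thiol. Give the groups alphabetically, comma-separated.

Reading the structure from left to right:
  HC≡C: C≡C triple bond → alkyne.
  CH2CONHCH2: –C(=O)–N– linkage → amide (the N is not an amine).
  CH(OCOCH3): pendant –OC(=O)CH3: an acyloxy group → ester.
  CH(OH): –OH on an sp³ carbon → alcohol (secondary).
  CH(COCH3): pendant –COCH3: carbonyl C bonded to two carbons → ketone.
  CH(OCOCH3): pendant –OC(=O)CH3: an acyloxy group → ester.
  C6H4OH: –OH attached directly to an aromatic ring → phenol (not alcohol); the ring itself is an arene.

alcohol, alkyne, amide, arene, ester, ketone, phenol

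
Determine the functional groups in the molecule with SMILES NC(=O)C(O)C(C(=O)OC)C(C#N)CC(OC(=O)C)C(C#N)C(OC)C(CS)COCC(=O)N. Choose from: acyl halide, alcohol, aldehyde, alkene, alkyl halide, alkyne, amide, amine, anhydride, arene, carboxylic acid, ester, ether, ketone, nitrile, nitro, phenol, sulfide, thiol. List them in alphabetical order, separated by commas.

alcohol, amide, ester, ether, nitrile, thiol

Working along the chain:
  H2NCO: –C(=O)NH2: carbonyl C bonded to C and to N → amide (the N is not a separate amine).
  CH(OH): –OH on an sp³ carbon → alcohol (secondary).
  CH(COOCH3): pendant –COOCH3: carbonyl C bonded to C and –OCH3 → ester.
  CH(CN): pendant –C≡N: nitrile.
  CH(OCOCH3): pendant –OC(=O)CH3: an acyloxy group → ester.
  CH(CN): pendant –C≡N: nitrile.
  CH(OCH3): pendant –OCH3: C–O–C with sp³ C, no adjacent C=O → ether.
  CH(CH2SH): pendant –CH2SH → thiol.
  CH2OCH2: C–O–C with sp³ carbons on both sides and no adjacent C=O → ether.
  CONH2: –C(=O)NH2: carbonyl C bonded to C and to N → amide (the N is not a separate amine).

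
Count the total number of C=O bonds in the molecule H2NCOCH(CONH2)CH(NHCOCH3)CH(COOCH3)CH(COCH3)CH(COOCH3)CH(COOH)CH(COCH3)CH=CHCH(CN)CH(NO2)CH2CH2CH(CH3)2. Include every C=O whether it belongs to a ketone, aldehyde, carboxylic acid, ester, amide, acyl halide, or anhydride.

H2NCO: amide, 1 C=O (running total 1).
CH(CONH2): amide, 1 C=O (running total 2).
CH(NHCOCH3): amide, 1 C=O (running total 3).
CH(COOCH3): ester, 1 C=O (running total 4).
CH(COCH3): ketone, 1 C=O (running total 5).
CH(COOCH3): ester, 1 C=O (running total 6).
CH(COOH): carboxylic acid, 1 C=O (running total 7).
CH(COCH3): ketone, 1 C=O (running total 8).

8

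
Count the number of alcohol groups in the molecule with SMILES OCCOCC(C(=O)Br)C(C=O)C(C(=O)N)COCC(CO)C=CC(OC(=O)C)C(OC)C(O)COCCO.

4

HO– on an sp³ carbon → alcohol.
C–O–C with sp³ carbons on both sides and no adjacent C=O → ether.
pendant –C(=O)X: carbonyl C bonded to C and halogen → acyl halide.
pendant –CHO: carbonyl C bonded to C and H → aldehyde.
pendant –CONH2: carbonyl C bonded to C and N → amide.
C–O–C with sp³ carbons on both sides and no adjacent C=O → ether.
pendant –CH2OH on an sp³ backbone C → alcohol.
C=C double bond → alkene.
pendant –OC(=O)CH3: an acyloxy group → ester.
pendant –OCH3: C–O–C with sp³ C, no adjacent C=O → ether.
–OH on an sp³ carbon → alcohol (secondary).
C–O–C with sp³ carbons on both sides and no adjacent C=O → ether.
–OH on an sp³ carbon → alcohol.
Alcohol appears at: HOCH2, CH(CH2OH), CH(OH), CH2OH → 4.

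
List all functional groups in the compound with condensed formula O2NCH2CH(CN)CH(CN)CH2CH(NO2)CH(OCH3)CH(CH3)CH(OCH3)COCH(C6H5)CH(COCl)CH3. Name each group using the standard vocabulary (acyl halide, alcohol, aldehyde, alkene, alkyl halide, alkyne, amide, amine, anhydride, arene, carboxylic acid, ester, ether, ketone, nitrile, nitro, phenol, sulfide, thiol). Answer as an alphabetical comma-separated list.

Reading the structure from left to right:
  O2NCH2: –NO2 on carbon → nitro group.
  CH(CN): pendant –C≡N: nitrile.
  CH(CN): pendant –C≡N: nitrile.
  CH(NO2): –NO2 on an sp³ carbon → nitro (the N=O is not a carbonyl).
  CH(OCH3): pendant –OCH3: C–O–C with sp³ C, no adjacent C=O → ether.
  CH(OCH3): pendant –OCH3: C–O–C with sp³ C, no adjacent C=O → ether.
  CO: –C(=O)– with carbon on both sides → ketone.
  CH(C6H5): pendant –C6H5: benzene ring → arene.
  CH(COCl): pendant –C(=O)X: carbonyl C bonded to C and halogen → acyl halide.

acyl halide, arene, ether, ketone, nitrile, nitro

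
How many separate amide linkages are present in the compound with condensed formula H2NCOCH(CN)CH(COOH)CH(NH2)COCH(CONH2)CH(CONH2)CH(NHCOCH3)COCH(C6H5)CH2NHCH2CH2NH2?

Reading the structure from left to right:
  H2NCO: –C(=O)NH2: carbonyl C bonded to C and to N → amide (the N is not a separate amine).
  CH(CN): pendant –C≡N: nitrile.
  CH(COOH): pendant –COOH: carbonyl C bonded to C and –OH → carboxylic acid.
  CH(NH2): –NH2 on an sp³ carbon with no adjacent C=O → amine.
  CO: –C(=O)– with carbon on both sides → ketone.
  CH(CONH2): pendant –CONH2: carbonyl C bonded to C and N → amide.
  CH(CONH2): pendant –CONH2: carbonyl C bonded to C and N → amide.
  CH(NHCOCH3): pendant –NHC(=O)CH3: N bonded to a carbonyl → amide (not amine).
  CO: –C(=O)– with carbon on both sides → ketone.
  CH(C6H5): pendant –C6H5: benzene ring → arene.
  CH2NHCH2: C–N–C with sp³ carbons and no adjacent C=O → amine (secondary).
  CH2NH2: –NH2 on an sp³ carbon with no adjacent C=O → amine.
Amide appears at: H2NCO, CH(CONH2), CH(CONH2), CH(NHCOCH3) → 4.

4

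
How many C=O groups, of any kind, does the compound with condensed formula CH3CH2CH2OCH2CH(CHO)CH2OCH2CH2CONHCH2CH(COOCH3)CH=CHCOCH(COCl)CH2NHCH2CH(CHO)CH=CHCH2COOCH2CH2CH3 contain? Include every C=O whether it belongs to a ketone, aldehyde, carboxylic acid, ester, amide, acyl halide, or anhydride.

CH(CHO): aldehyde, 1 C=O (running total 1).
CH2CONHCH2: amide, 1 C=O (running total 2).
CH(COOCH3): ester, 1 C=O (running total 3).
CO: ketone, 1 C=O (running total 4).
CH(COCl): acyl halide, 1 C=O (running total 5).
CH(CHO): aldehyde, 1 C=O (running total 6).
CH2COOCH2: ester, 1 C=O (running total 7).

7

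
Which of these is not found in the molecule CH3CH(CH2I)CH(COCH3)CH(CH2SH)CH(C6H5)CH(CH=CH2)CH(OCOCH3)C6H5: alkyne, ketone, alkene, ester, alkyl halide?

alkyne

alkyl halide: present (CH(CH2I) — pendant –CH2X: halogen on sp³ carbon → alkyl halide).
alkene: present (CH(CH=CH2) — pendant –CH=CH2: C=C double bond → alkene).
ester: present (CH(OCOCH3) — pendant –OC(=O)CH3: an acyloxy group → ester).
ketone: present (CH(COCH3) — pendant –COCH3: carbonyl C bonded to two carbons → ketone).
alkyne: no segment matches this pattern.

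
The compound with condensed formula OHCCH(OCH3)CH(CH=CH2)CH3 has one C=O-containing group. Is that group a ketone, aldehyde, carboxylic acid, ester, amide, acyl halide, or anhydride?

aldehyde

The carbonyl is in the OHC segment: terminal –CHO: carbonyl C bonded to H and C → aldehyde.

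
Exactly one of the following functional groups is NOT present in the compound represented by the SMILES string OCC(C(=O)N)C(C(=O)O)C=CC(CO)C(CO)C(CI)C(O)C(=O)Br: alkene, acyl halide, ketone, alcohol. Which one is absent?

alkene: present (CH=CH — C=C double bond → alkene).
alcohol: present (HOCH2 — HO– on an sp³ carbon → alcohol).
acyl halide: present (COBr — –C(=O)Br: carbonyl C bonded to C and to a halogen → acyl halide (not alkyl halide)).
ketone: absent. In CH(CONH2), the C=O is bonded to nitrogen, which defines an amide, not a ketone. In CH(COOH), the C=O bears an –OH, making it a carboxylic acid rather than a ketone. In COBr, the C=O is bonded to a halogen, which defines an acyl halide, not a ketone.

ketone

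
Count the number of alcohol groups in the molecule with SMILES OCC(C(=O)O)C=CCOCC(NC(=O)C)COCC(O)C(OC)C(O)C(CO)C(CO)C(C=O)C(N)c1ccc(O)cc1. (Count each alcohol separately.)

Reading the structure from left to right:
  HOCH2: HO– on an sp³ carbon → alcohol.
  CH(COOH): pendant –COOH: carbonyl C bonded to C and –OH → carboxylic acid.
  CH=CH: C=C double bond → alkene.
  CH2OCH2: C–O–C with sp³ carbons on both sides and no adjacent C=O → ether.
  CH(NHCOCH3): pendant –NHC(=O)CH3: N bonded to a carbonyl → amide (not amine).
  CH2OCH2: C–O–C with sp³ carbons on both sides and no adjacent C=O → ether.
  CH(OH): –OH on an sp³ carbon → alcohol (secondary).
  CH(OCH3): pendant –OCH3: C–O–C with sp³ C, no adjacent C=O → ether.
  CH(OH): –OH on an sp³ carbon → alcohol (secondary).
  CH(CH2OH): pendant –CH2OH on an sp³ backbone C → alcohol.
  CH(CH2OH): pendant –CH2OH on an sp³ backbone C → alcohol.
  CH(CHO): pendant –CHO: carbonyl C bonded to C and H → aldehyde.
  CH(NH2): –NH2 on an sp³ carbon with no adjacent C=O → amine.
  C6H4OH: –OH attached directly to an aromatic ring → phenol (not alcohol); the ring itself is an arene.
Alcohol appears at: HOCH2, CH(OH), CH(OH), CH(CH2OH), CH(CH2OH) → 5.

5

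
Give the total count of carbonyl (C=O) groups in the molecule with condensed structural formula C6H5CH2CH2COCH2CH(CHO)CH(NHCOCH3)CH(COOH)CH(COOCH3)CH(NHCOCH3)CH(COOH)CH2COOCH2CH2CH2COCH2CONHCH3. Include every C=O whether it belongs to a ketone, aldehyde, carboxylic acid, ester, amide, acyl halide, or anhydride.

CO: ketone, 1 C=O (running total 1).
CH(CHO): aldehyde, 1 C=O (running total 2).
CH(NHCOCH3): amide, 1 C=O (running total 3).
CH(COOH): carboxylic acid, 1 C=O (running total 4).
CH(COOCH3): ester, 1 C=O (running total 5).
CH(NHCOCH3): amide, 1 C=O (running total 6).
CH(COOH): carboxylic acid, 1 C=O (running total 7).
CH2COOCH2: ester, 1 C=O (running total 8).
CO: ketone, 1 C=O (running total 9).
CONHCH3: amide, 1 C=O (running total 10).

10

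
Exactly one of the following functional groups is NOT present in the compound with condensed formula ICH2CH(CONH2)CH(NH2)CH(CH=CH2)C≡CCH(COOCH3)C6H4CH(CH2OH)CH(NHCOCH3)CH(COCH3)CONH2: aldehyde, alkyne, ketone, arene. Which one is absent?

arene: present (C6H4 — para-disubstituted benzene ring → arene).
ketone: present (CH(COCH3) — pendant –COCH3: carbonyl C bonded to two carbons → ketone).
alkyne: present (C≡C — C≡C triple bond → alkyne).
aldehyde: absent. In CH(COCH3), the carbonyl carbon is bonded to two carbons, so it is a ketone, not an aldehyde.

aldehyde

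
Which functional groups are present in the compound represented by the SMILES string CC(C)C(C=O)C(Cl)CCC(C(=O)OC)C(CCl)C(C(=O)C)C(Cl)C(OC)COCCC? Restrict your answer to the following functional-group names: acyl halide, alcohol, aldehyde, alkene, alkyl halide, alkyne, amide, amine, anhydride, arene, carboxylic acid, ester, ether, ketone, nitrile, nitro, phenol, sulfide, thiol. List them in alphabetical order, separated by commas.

Taking each segment in turn:
  CH(CHO): pendant –CHO: carbonyl C bonded to C and H → aldehyde.
  CH(Cl): halogen on an sp³ carbon → alkyl halide.
  CH(COOCH3): pendant –COOCH3: carbonyl C bonded to C and –OCH3 → ester.
  CH(CH2Cl): pendant –CH2X: halogen on sp³ carbon → alkyl halide.
  CH(COCH3): pendant –COCH3: carbonyl C bonded to two carbons → ketone.
  CH(Cl): halogen on an sp³ carbon → alkyl halide.
  CH(OCH3): pendant –OCH3: C–O–C with sp³ C, no adjacent C=O → ether.
  CH2OCH2: C–O–C with sp³ carbons on both sides and no adjacent C=O → ether.

aldehyde, alkyl halide, ester, ether, ketone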